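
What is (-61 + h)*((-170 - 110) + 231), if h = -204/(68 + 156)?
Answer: 24269/8 ≈ 3033.6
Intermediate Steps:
h = -51/56 (h = -204/224 = -204*1/224 = -51/56 ≈ -0.91071)
(-61 + h)*((-170 - 110) + 231) = (-61 - 51/56)*((-170 - 110) + 231) = -3467*(-280 + 231)/56 = -3467/56*(-49) = 24269/8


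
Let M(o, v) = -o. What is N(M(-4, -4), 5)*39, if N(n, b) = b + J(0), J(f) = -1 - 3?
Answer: 39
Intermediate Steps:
J(f) = -4
N(n, b) = -4 + b (N(n, b) = b - 4 = -4 + b)
N(M(-4, -4), 5)*39 = (-4 + 5)*39 = 1*39 = 39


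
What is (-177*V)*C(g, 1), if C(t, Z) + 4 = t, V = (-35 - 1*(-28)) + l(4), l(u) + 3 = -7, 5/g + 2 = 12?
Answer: -21063/2 ≈ -10532.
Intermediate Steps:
g = ½ (g = 5/(-2 + 12) = 5/10 = 5*(⅒) = ½ ≈ 0.50000)
l(u) = -10 (l(u) = -3 - 7 = -10)
V = -17 (V = (-35 - 1*(-28)) - 10 = (-35 + 28) - 10 = -7 - 10 = -17)
C(t, Z) = -4 + t
(-177*V)*C(g, 1) = (-177*(-17))*(-4 + ½) = 3009*(-7/2) = -21063/2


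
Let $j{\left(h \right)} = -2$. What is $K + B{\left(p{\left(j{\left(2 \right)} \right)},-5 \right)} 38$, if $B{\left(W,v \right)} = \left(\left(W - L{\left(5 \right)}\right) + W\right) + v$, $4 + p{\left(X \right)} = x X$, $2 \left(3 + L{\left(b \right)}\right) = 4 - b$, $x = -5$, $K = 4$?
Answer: $403$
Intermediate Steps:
$L{\left(b \right)} = -1 - \frac{b}{2}$ ($L{\left(b \right)} = -3 + \frac{4 - b}{2} = -3 - \left(-2 + \frac{b}{2}\right) = -1 - \frac{b}{2}$)
$p{\left(X \right)} = -4 - 5 X$
$B{\left(W,v \right)} = \frac{7}{2} + v + 2 W$ ($B{\left(W,v \right)} = \left(\left(W - \left(-1 - \frac{5}{2}\right)\right) + W\right) + v = \left(\left(W - - \frac{7}{2}\right) + W\right) + v = \left(\left(W + \frac{7}{2}\right) + W\right) + v = \left(\left(\frac{7}{2} + W\right) + W\right) + v = \left(\frac{7}{2} + 2 W\right) + v = \frac{7}{2} + v + 2 W$)
$K + B{\left(p{\left(j{\left(2 \right)} \right)},-5 \right)} 38 = 4 + \left(\frac{7}{2} - 5 + 2 \left(-4 - -10\right)\right) 38 = 4 + \left(\frac{7}{2} - 5 + 2 \left(-4 + 10\right)\right) 38 = 4 + \left(\frac{7}{2} - 5 + 2 \cdot 6\right) 38 = 4 + \left(\frac{7}{2} - 5 + 12\right) 38 = 4 + \frac{21}{2} \cdot 38 = 4 + 399 = 403$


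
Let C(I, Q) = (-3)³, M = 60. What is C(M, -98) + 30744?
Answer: 30717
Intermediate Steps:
C(I, Q) = -27
C(M, -98) + 30744 = -27 + 30744 = 30717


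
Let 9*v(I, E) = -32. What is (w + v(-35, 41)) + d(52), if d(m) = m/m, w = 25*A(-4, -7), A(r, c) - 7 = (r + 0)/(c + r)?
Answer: 17972/99 ≈ 181.54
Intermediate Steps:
A(r, c) = 7 + r/(c + r) (A(r, c) = 7 + (r + 0)/(c + r) = 7 + r/(c + r))
v(I, E) = -32/9 (v(I, E) = (⅑)*(-32) = -32/9)
w = 2025/11 (w = 25*((7*(-7) + 8*(-4))/(-7 - 4)) = 25*((-49 - 32)/(-11)) = 25*(-1/11*(-81)) = 25*(81/11) = 2025/11 ≈ 184.09)
d(m) = 1
(w + v(-35, 41)) + d(52) = (2025/11 - 32/9) + 1 = 17873/99 + 1 = 17972/99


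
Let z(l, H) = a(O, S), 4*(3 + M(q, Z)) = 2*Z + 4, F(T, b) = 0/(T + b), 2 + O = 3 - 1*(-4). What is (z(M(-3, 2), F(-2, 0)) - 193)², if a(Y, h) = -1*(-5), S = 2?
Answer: 35344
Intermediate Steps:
O = 5 (O = -2 + (3 - 1*(-4)) = -2 + (3 + 4) = -2 + 7 = 5)
F(T, b) = 0
a(Y, h) = 5
M(q, Z) = -2 + Z/2 (M(q, Z) = -3 + (2*Z + 4)/4 = -3 + (4 + 2*Z)/4 = -3 + (1 + Z/2) = -2 + Z/2)
z(l, H) = 5
(z(M(-3, 2), F(-2, 0)) - 193)² = (5 - 193)² = (-188)² = 35344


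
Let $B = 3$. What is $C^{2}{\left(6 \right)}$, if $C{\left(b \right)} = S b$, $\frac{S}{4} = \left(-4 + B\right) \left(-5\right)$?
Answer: $14400$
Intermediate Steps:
$S = 20$ ($S = 4 \left(-4 + 3\right) \left(-5\right) = 4 \left(\left(-1\right) \left(-5\right)\right) = 4 \cdot 5 = 20$)
$C{\left(b \right)} = 20 b$
$C^{2}{\left(6 \right)} = \left(20 \cdot 6\right)^{2} = 120^{2} = 14400$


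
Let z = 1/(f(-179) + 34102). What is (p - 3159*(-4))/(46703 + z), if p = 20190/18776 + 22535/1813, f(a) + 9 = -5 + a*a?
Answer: 2033940906256953/7509475058490496 ≈ 0.27085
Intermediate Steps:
f(a) = -14 + a**2 (f(a) = -9 + (-5 + a*a) = -9 + (-5 + a**2) = -14 + a**2)
z = 1/66129 (z = 1/((-14 + (-179)**2) + 34102) = 1/((-14 + 32041) + 34102) = 1/(32027 + 34102) = 1/66129 ≈ 1.5122e-5)
p = 229860815/17020444 (p = 20190*(1/18776) + 22535*(1/1813) = 10095/9388 + 22535/1813 = 229860815/17020444 ≈ 13.505)
(p - 3159*(-4))/(46703 + z) = (229860815/17020444 - 3159*(-4))/(46703 + 1/66129) = (229860815/17020444 + 12636)/(3088422688/66129) = (215300191199/17020444)*(66129/3088422688) = 2033940906256953/7509475058490496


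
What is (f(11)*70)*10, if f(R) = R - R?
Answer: 0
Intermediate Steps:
f(R) = 0
(f(11)*70)*10 = (0*70)*10 = 0*10 = 0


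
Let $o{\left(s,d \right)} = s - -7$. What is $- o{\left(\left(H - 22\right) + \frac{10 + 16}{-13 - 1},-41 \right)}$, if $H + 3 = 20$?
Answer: $- \frac{1}{7} \approx -0.14286$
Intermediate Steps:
$H = 17$ ($H = -3 + 20 = 17$)
$o{\left(s,d \right)} = 7 + s$ ($o{\left(s,d \right)} = s + 7 = 7 + s$)
$- o{\left(\left(H - 22\right) + \frac{10 + 16}{-13 - 1},-41 \right)} = - (7 + \left(\left(17 - 22\right) + \frac{10 + 16}{-13 - 1}\right)) = - (7 - \left(5 - \frac{26}{-14}\right)) = - (7 + \left(-5 + 26 \left(- \frac{1}{14}\right)\right)) = - (7 - \frac{48}{7}) = \left(-1\right) \frac{1}{7} = - \frac{1}{7}$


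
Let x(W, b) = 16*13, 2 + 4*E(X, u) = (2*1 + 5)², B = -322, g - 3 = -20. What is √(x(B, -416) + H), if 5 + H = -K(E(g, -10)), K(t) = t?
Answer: 3*√85/2 ≈ 13.829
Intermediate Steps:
g = -17 (g = 3 - 20 = -17)
E(X, u) = 47/4 (E(X, u) = -½ + (2*1 + 5)²/4 = -½ + (2 + 5)²/4 = -½ + (¼)*7² = -½ + (¼)*49 = -½ + 49/4 = 47/4)
x(W, b) = 208
H = -67/4 (H = -5 - 1*47/4 = -5 - 47/4 = -67/4 ≈ -16.750)
√(x(B, -416) + H) = √(208 - 67/4) = √(765/4) = 3*√85/2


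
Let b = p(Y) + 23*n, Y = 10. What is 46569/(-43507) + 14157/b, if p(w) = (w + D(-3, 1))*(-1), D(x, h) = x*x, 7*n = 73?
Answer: 4239504519/67261822 ≈ 63.030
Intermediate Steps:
n = 73/7 (n = (⅐)*73 = 73/7 ≈ 10.429)
D(x, h) = x²
p(w) = -9 - w (p(w) = (w + (-3)²)*(-1) = (w + 9)*(-1) = (9 + w)*(-1) = -9 - w)
b = 1546/7 (b = (-9 - 1*10) + 23*(73/7) = (-9 - 10) + 1679/7 = -19 + 1679/7 = 1546/7 ≈ 220.86)
46569/(-43507) + 14157/b = 46569/(-43507) + 14157/(1546/7) = 46569*(-1/43507) + 14157*(7/1546) = -46569/43507 + 99099/1546 = 4239504519/67261822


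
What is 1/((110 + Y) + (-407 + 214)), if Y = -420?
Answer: -1/503 ≈ -0.0019881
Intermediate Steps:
1/((110 + Y) + (-407 + 214)) = 1/((110 - 420) + (-407 + 214)) = 1/(-310 - 193) = 1/(-503) = -1/503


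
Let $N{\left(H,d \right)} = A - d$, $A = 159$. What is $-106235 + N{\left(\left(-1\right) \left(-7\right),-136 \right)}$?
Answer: $-105940$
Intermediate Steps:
$N{\left(H,d \right)} = 159 - d$
$-106235 + N{\left(\left(-1\right) \left(-7\right),-136 \right)} = -106235 + \left(159 - -136\right) = -106235 + \left(159 + 136\right) = -106235 + 295 = -105940$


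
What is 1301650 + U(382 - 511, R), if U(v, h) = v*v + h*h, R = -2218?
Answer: 6237815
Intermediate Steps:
U(v, h) = h² + v² (U(v, h) = v² + h² = h² + v²)
1301650 + U(382 - 511, R) = 1301650 + ((-2218)² + (382 - 511)²) = 1301650 + (4919524 + (-129)²) = 1301650 + (4919524 + 16641) = 1301650 + 4936165 = 6237815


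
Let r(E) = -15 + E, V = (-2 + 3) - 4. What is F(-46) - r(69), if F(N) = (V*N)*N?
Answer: -6402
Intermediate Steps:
V = -3 (V = 1 - 4 = -3)
F(N) = -3*N**2 (F(N) = (-3*N)*N = -3*N**2)
F(-46) - r(69) = -3*(-46)**2 - (-15 + 69) = -3*2116 - 1*54 = -6348 - 54 = -6402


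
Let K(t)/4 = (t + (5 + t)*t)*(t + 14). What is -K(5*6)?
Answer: -190080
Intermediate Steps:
K(t) = 4*(14 + t)*(t + t*(5 + t)) (K(t) = 4*((t + (5 + t)*t)*(t + 14)) = 4*((t + t*(5 + t))*(14 + t)) = 4*((14 + t)*(t + t*(5 + t))) = 4*(14 + t)*(t + t*(5 + t)))
-K(5*6) = -4*5*6*(84 + (5*6)² + 20*(5*6)) = -4*30*(84 + 30² + 20*30) = -4*30*(84 + 900 + 600) = -4*30*1584 = -1*190080 = -190080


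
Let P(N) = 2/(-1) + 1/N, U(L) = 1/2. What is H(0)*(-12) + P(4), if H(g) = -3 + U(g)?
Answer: 113/4 ≈ 28.250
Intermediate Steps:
U(L) = 1/2
H(g) = -5/2 (H(g) = -3 + 1/2 = -5/2)
P(N) = -2 + 1/N (P(N) = 2*(-1) + 1/N = -2 + 1/N)
H(0)*(-12) + P(4) = -5/2*(-12) + (-2 + 1/4) = 30 + (-2 + 1/4) = 30 - 7/4 = 113/4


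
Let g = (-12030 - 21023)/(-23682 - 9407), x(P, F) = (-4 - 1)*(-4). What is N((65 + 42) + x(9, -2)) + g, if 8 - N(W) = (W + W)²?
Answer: -2134472159/33089 ≈ -64507.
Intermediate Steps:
x(P, F) = 20 (x(P, F) = -5*(-4) = 20)
N(W) = 8 - 4*W² (N(W) = 8 - (W + W)² = 8 - (2*W)² = 8 - 4*W²)
g = 33053/33089 (g = -33053/(-33089) = -33053*(-1/33089) = 33053/33089 ≈ 0.99891)
N((65 + 42) + x(9, -2)) + g = (8 - 4*((65 + 42) + 20)²) + 33053/33089 = (8 - 4*(107 + 20)²) + 33053/33089 = (8 - 4*127²) + 33053/33089 = (8 - 4*16129) + 33053/33089 = (8 - 64516) + 33053/33089 = -64508 + 33053/33089 = -2134472159/33089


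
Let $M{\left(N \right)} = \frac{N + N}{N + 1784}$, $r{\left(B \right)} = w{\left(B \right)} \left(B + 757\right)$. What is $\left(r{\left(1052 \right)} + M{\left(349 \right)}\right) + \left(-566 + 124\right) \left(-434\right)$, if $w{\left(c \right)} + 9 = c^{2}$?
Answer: $\frac{4270699176737}{2133} \approx 2.0022 \cdot 10^{9}$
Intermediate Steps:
$w{\left(c \right)} = -9 + c^{2}$
$r{\left(B \right)} = \left(-9 + B^{2}\right) \left(757 + B\right)$ ($r{\left(B \right)} = \left(-9 + B^{2}\right) \left(B + 757\right) = \left(-9 + B^{2}\right) \left(757 + B\right)$)
$M{\left(N \right)} = \frac{2 N}{1784 + N}$
$\left(r{\left(1052 \right)} + M{\left(349 \right)}\right) + \left(-566 + 124\right) \left(-434\right) = \left(\left(-9 + 1052^{2}\right) \left(757 + 1052\right) + 2 \cdot 349 \frac{1}{1784 + 349}\right) + \left(-566 + 124\right) \left(-434\right) = \left(\left(-9 + 1106704\right) 1809 + 2 \cdot 349 \cdot \frac{1}{2133}\right) - -191828 = \left(1106695 \cdot 1809 + 2 \cdot 349 \cdot \frac{1}{2133}\right) + 191828 = \left(2002011255 + \frac{698}{2133}\right) + 191828 = \frac{4270290007613}{2133} + 191828 = \frac{4270699176737}{2133}$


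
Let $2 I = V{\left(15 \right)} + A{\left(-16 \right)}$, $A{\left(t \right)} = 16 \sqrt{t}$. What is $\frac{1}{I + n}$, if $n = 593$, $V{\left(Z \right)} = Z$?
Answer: $\frac{2402}{1446497} - \frac{128 i}{1446497} \approx 0.0016606 - 8.849 \cdot 10^{-5} i$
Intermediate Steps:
$I = \frac{15}{2} + 32 i$ ($I = \frac{15 + 16 \sqrt{-16}}{2} = \frac{15 + 16 \cdot 4 i}{2} = \frac{15 + 64 i}{2} = \frac{15}{2} + 32 i \approx 7.5 + 32.0 i$)
$\frac{1}{I + n} = \frac{1}{\left(\frac{15}{2} + 32 i\right) + 593} = \frac{1}{\frac{1201}{2} + 32 i} = \frac{4 \left(\frac{1201}{2} - 32 i\right)}{1446497}$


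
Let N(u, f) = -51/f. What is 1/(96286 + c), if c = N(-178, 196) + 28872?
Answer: 196/24530917 ≈ 7.9899e-6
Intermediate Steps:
c = 5658861/196 (c = -51/196 + 28872 = 5658861/196 ≈ 28872.)
1/(96286 + c) = 1/(96286 + 5658861/196) = 1/(24530917/196) = 196/24530917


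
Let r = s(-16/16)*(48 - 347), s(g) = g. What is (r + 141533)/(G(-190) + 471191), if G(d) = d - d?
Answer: 141832/471191 ≈ 0.30101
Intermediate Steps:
G(d) = 0
r = 299 (r = (-16/16)*(48 - 347) = -16*1/16*(-299) = -1*(-299) = 299)
(r + 141533)/(G(-190) + 471191) = (299 + 141533)/(0 + 471191) = 141832/471191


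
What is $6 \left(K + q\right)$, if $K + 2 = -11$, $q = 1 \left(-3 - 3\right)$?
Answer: $-114$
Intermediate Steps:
$q = -6$ ($q = 1 \left(-6\right) = -6$)
$K = -13$ ($K = -2 - 11 = -13$)
$6 \left(K + q\right) = 6 \left(-13 - 6\right) = 6 \left(-19\right) = -114$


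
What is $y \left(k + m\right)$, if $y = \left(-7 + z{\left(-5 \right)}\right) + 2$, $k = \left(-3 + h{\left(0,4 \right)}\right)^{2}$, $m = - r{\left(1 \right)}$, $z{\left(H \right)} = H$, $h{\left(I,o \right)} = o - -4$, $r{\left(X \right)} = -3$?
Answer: $-280$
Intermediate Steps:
$h{\left(I,o \right)} = 4 + o$ ($h{\left(I,o \right)} = o + 4 = 4 + o$)
$m = 3$ ($m = \left(-1\right) \left(-3\right) = 3$)
$k = 25$ ($k = \left(-3 + \left(4 + 4\right)\right)^{2} = \left(-3 + 8\right)^{2} = 5^{2} = 25$)
$y = -10$ ($y = \left(-7 - 5\right) + 2 = -12 + 2 = -10$)
$y \left(k + m\right) = - 10 \left(25 + 3\right) = \left(-10\right) 28 = -280$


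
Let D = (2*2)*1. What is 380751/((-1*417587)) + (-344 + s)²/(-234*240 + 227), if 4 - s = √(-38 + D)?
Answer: -69555404925/23356893671 - 680*I*√34/55933 ≈ -2.9779 - 0.070889*I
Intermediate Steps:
D = 4 (D = 4*1 = 4)
s = 4 - I*√34 (s = 4 - √(-38 + 4) = 4 - √(-34) = 4 - I*√34 ≈ 4.0 - 5.831*I)
380751/((-1*417587)) + (-344 + s)²/(-234*240 + 227) = 380751/((-1*417587)) + (-344 + (4 - I*√34))²/(-234*240 + 227) = 380751/(-417587) + (-340 - I*√34)²/(-56160 + 227) = 380751*(-1/417587) + (-340 - I*√34)²/(-55933) = -380751/417587 + (-340 - I*√34)²*(-1/55933) = -380751/417587 - (-340 - I*√34)²/55933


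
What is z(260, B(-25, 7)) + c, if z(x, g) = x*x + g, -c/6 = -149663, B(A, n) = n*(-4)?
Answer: 965550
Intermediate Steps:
B(A, n) = -4*n
c = 897978 (c = -6*(-149663) = 897978)
z(x, g) = g + x² (z(x, g) = x² + g = g + x²)
z(260, B(-25, 7)) + c = (-4*7 + 260²) + 897978 = (-28 + 67600) + 897978 = 67572 + 897978 = 965550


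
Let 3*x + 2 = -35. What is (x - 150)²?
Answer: 237169/9 ≈ 26352.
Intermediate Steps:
x = -37/3 (x = -⅔ + (⅓)*(-35) = -⅔ - 35/3 = -37/3 ≈ -12.333)
(x - 150)² = (-37/3 - 150)² = (-487/3)² = 237169/9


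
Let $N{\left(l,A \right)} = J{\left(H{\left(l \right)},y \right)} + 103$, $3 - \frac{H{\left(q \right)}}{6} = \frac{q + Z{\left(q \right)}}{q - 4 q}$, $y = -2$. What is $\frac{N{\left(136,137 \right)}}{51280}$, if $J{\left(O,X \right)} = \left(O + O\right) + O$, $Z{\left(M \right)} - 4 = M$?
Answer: $\frac{719}{217940} \approx 0.0032991$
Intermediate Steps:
$Z{\left(M \right)} = 4 + M$
$H{\left(q \right)} = 18 + \frac{2 \left(4 + 2 q\right)}{q}$ ($H{\left(q \right)} = 18 - 6 \frac{q + \left(4 + q\right)}{q - 4 q} = 18 - 6 \frac{4 + 2 q}{\left(-3\right) q} = 18 - 6 \left(4 + 2 q\right) \left(- \frac{1}{3 q}\right) = 18 - 6 \left(- \frac{4 + 2 q}{3 q}\right) = 18 + \frac{2 \left(4 + 2 q\right)}{q}$)
$J{\left(O,X \right)} = 3 O$ ($J{\left(O,X \right)} = 2 O + O = 3 O$)
$N{\left(l,A \right)} = 169 + \frac{24}{l}$ ($N{\left(l,A \right)} = 3 \left(22 + \frac{8}{l}\right) + 103 = \left(66 + \frac{24}{l}\right) + 103 = 169 + \frac{24}{l}$)
$\frac{N{\left(136,137 \right)}}{51280} = \frac{169 + \frac{24}{136}}{51280} = \left(169 + 24 \cdot \frac{1}{136}\right) \frac{1}{51280} = \left(169 + \frac{3}{17}\right) \frac{1}{51280} = \frac{2876}{17} \cdot \frac{1}{51280} = \frac{719}{217940}$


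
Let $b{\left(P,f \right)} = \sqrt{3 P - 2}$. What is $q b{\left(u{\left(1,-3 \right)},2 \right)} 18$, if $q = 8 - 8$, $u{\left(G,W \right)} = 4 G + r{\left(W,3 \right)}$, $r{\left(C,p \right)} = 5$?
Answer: $0$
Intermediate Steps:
$u{\left(G,W \right)} = 5 + 4 G$ ($u{\left(G,W \right)} = 4 G + 5 = 5 + 4 G$)
$b{\left(P,f \right)} = \sqrt{-2 + 3 P}$
$q = 0$
$q b{\left(u{\left(1,-3 \right)},2 \right)} 18 = 0 \sqrt{-2 + 3 \left(5 + 4 \cdot 1\right)} 18 = 0 \sqrt{-2 + 3 \left(5 + 4\right)} 18 = 0 \sqrt{-2 + 3 \cdot 9} \cdot 18 = 0 \sqrt{-2 + 27} \cdot 18 = 0 \sqrt{25} \cdot 18 = 0 \cdot 5 \cdot 18 = 0 \cdot 18 = 0$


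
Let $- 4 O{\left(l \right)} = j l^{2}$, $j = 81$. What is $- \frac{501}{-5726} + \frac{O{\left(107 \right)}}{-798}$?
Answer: $\frac{126469383}{435176} \approx 290.62$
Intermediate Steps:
$O{\left(l \right)} = - \frac{81 l^{2}}{4}$
$- \frac{501}{-5726} + \frac{O{\left(107 \right)}}{-798} = - \frac{501}{-5726} + \frac{\left(- \frac{81}{4}\right) 107^{2}}{-798} = \left(-501\right) \left(- \frac{1}{5726}\right) + \left(- \frac{81}{4}\right) 11449 \left(- \frac{1}{798}\right) = \frac{501}{5726} - - \frac{309123}{1064} = \frac{501}{5726} + \frac{309123}{1064} = \frac{126469383}{435176}$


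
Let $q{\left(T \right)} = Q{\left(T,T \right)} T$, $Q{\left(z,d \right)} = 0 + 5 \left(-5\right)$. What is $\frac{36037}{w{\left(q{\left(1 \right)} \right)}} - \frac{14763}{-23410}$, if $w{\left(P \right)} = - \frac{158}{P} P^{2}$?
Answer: $\frac{45097001}{4623475} \approx 9.7539$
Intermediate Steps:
$Q{\left(z,d \right)} = -25$ ($Q{\left(z,d \right)} = 0 - 25 = -25$)
$q{\left(T \right)} = - 25 T$
$w{\left(P \right)} = - 158 P$
$\frac{36037}{w{\left(q{\left(1 \right)} \right)}} - \frac{14763}{-23410} = \frac{36037}{\left(-158\right) \left(\left(-25\right) 1\right)} - \frac{14763}{-23410} = \frac{36037}{\left(-158\right) \left(-25\right)} - - \frac{14763}{23410} = \frac{36037}{3950} + \frac{14763}{23410} = \frac{45097001}{4623475}$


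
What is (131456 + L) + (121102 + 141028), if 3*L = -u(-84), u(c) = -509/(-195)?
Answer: 230247301/585 ≈ 3.9359e+5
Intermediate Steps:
u(c) = 509/195 (u(c) = -509*(-1/195) = 509/195)
L = -509/585 (L = (-1*509/195)/3 = (⅓)*(-509/195) = -509/585 ≈ -0.87009)
(131456 + L) + (121102 + 141028) = (131456 - 509/585) + (121102 + 141028) = 76901251/585 + 262130 = 230247301/585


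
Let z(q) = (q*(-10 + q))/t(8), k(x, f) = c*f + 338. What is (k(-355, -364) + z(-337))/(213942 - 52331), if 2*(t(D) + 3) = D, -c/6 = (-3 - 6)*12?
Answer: -118595/161611 ≈ -0.73383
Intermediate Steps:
c = 648 (c = -6*(-3 - 6)*12 = -(-54)*12 = -6*(-108) = 648)
k(x, f) = 338 + 648*f (k(x, f) = 648*f + 338 = 338 + 648*f)
t(D) = -3 + D/2
z(q) = q*(-10 + q) (z(q) = (q*(-10 + q))/(-3 + (½)*8) = (q*(-10 + q))/(-3 + 4) = (q*(-10 + q))/1 = (q*(-10 + q))*1 = q*(-10 + q))
(k(-355, -364) + z(-337))/(213942 - 52331) = ((338 + 648*(-364)) - 337*(-10 - 337))/(213942 - 52331) = ((338 - 235872) - 337*(-347))/161611 = (-235534 + 116939)*(1/161611) = -118595*1/161611 = -118595/161611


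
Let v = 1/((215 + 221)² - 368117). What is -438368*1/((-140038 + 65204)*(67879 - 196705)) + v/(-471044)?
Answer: -9189914086137787/202104136846028271204 ≈ -4.5471e-5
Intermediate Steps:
v = -1/178021 (v = 1/(436² - 368117) = 1/(190096 - 368117) = 1/(-178021) = -1/178021 ≈ -5.6173e-6)
-438368*1/((-140038 + 65204)*(67879 - 196705)) + v/(-471044) = -438368*1/((-140038 + 65204)*(67879 - 196705)) - 1/178021/(-471044) = -438368/((-74834*(-128826))) - 1/178021*(-1/471044) = -438368/9640564884 + 1/83855723924 = -438368*1/9640564884 + 1/83855723924 = -109592/2410141221 + 1/83855723924 = -9189914086137787/202104136846028271204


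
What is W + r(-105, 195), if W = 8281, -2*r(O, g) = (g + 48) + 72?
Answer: 16247/2 ≈ 8123.5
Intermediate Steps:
r(O, g) = -60 - g/2 (r(O, g) = -((g + 48) + 72)/2 = -((48 + g) + 72)/2 = -(120 + g)/2 = -60 - g/2)
W + r(-105, 195) = 8281 + (-60 - 1/2*195) = 8281 + (-60 - 195/2) = 8281 - 315/2 = 16247/2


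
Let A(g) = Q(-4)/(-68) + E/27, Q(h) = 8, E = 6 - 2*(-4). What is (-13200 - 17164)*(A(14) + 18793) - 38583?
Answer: -261942765841/459 ≈ -5.7068e+8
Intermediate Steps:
E = 14 (E = 6 + 8 = 14)
A(g) = 184/459 (A(g) = 8/(-68) + 14/27 = 8*(-1/68) + 14*(1/27) = -2/17 + 14/27 = 184/459)
(-13200 - 17164)*(A(14) + 18793) - 38583 = (-13200 - 17164)*(184/459 + 18793) - 38583 = -30364*8626171/459 - 38583 = -261925056244/459 - 38583 = -261942765841/459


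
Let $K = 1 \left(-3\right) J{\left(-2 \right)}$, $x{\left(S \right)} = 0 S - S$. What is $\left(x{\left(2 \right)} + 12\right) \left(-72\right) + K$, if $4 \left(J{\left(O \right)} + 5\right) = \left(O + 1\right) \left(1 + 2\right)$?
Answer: $- \frac{2811}{4} \approx -702.75$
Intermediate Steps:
$x{\left(S \right)} = - S$ ($x{\left(S \right)} = 0 - S = - S$)
$J{\left(O \right)} = - \frac{17}{4} + \frac{3 O}{4}$ ($J{\left(O \right)} = -5 + \frac{\left(O + 1\right) \left(1 + 2\right)}{4} = -5 + \frac{\left(1 + O\right) 3}{4} = -5 + \frac{3 + 3 O}{4} = -5 + \left(\frac{3}{4} + \frac{3 O}{4}\right) = - \frac{17}{4} + \frac{3 O}{4}$)
$K = \frac{69}{4}$ ($K = 1 \left(-3\right) \left(- \frac{17}{4} + \frac{3}{4} \left(-2\right)\right) = - 3 \left(- \frac{17}{4} - \frac{3}{2}\right) = \left(-3\right) \left(- \frac{23}{4}\right) = \frac{69}{4} \approx 17.25$)
$\left(x{\left(2 \right)} + 12\right) \left(-72\right) + K = \left(\left(-1\right) 2 + 12\right) \left(-72\right) + \frac{69}{4} = \left(-2 + 12\right) \left(-72\right) + \frac{69}{4} = 10 \left(-72\right) + \frac{69}{4} = -720 + \frac{69}{4} = - \frac{2811}{4}$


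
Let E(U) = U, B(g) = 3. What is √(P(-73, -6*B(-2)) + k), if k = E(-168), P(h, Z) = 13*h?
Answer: I*√1117 ≈ 33.422*I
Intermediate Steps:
k = -168
√(P(-73, -6*B(-2)) + k) = √(13*(-73) - 168) = √(-949 - 168) = √(-1117) = I*√1117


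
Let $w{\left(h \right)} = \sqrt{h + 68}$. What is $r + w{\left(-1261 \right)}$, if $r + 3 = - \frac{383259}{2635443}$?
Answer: $- \frac{2763196}{878481} + i \sqrt{1193} \approx -3.1454 + 34.54 i$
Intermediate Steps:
$w{\left(h \right)} = \sqrt{68 + h}$
$r = - \frac{2763196}{878481}$ ($r = -3 - \frac{383259}{2635443} = -3 - \frac{127753}{878481} = - \frac{2763196}{878481} \approx -3.1454$)
$r + w{\left(-1261 \right)} = - \frac{2763196}{878481} + \sqrt{68 - 1261} = - \frac{2763196}{878481} + \sqrt{-1193} = - \frac{2763196}{878481} + i \sqrt{1193}$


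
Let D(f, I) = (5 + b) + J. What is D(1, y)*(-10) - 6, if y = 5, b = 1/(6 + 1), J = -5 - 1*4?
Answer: 228/7 ≈ 32.571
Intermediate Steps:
J = -9 (J = -5 - 4 = -9)
b = 1/7 ≈ 0.14286
D(f, I) = -27/7 (D(f, I) = (5 + 1/7) - 9 = 36/7 - 9 = -27/7)
D(1, y)*(-10) - 6 = -27/7*(-10) - 6 = 270/7 - 6 = 228/7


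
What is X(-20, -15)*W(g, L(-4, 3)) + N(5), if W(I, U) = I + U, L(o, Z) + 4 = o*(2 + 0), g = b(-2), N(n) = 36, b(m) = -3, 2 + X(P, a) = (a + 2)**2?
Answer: -2469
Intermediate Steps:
X(P, a) = -2 + (2 + a)**2 (X(P, a) = -2 + (a + 2)**2 = -2 + (2 + a)**2)
g = -3
L(o, Z) = -4 + 2*o (L(o, Z) = -4 + o*(2 + 0) = -4 + o*2 = -4 + 2*o)
X(-20, -15)*W(g, L(-4, 3)) + N(5) = (-2 + (2 - 15)**2)*(-3 + (-4 + 2*(-4))) + 36 = (-2 + (-13)**2)*(-3 + (-4 - 8)) + 36 = (-2 + 169)*(-3 - 12) + 36 = 167*(-15) + 36 = -2505 + 36 = -2469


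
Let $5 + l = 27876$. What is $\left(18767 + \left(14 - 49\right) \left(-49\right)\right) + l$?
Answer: $48353$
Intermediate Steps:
$l = 27871$ ($l = -5 + 27876 = 27871$)
$\left(18767 + \left(14 - 49\right) \left(-49\right)\right) + l = \left(18767 + \left(14 - 49\right) \left(-49\right)\right) + 27871 = \left(18767 - -1715\right) + 27871 = \left(18767 + 1715\right) + 27871 = 20482 + 27871 = 48353$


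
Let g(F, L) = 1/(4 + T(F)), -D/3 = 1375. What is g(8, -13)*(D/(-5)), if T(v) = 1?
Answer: 165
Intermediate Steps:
D = -4125 (D = -3*1375 = -4125)
g(F, L) = ⅕ (g(F, L) = 1/(4 + 1) = 1/5 = ⅕)
g(8, -13)*(D/(-5)) = (-4125/(-5))/5 = (-4125*(-⅕))/5 = (⅕)*825 = 165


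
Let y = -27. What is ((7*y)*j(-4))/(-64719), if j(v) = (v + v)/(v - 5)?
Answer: 56/21573 ≈ 0.0025958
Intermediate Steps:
j(v) = 2*v/(-5 + v) (j(v) = (2*v)/(-5 + v) = 2*v/(-5 + v))
((7*y)*j(-4))/(-64719) = ((7*(-27))*(2*(-4)/(-5 - 4)))/(-64719) = -378*(-4)/(-9)*(-1/64719) = -378*(-4)*(-1)/9*(-1/64719) = -189*8/9*(-1/64719) = -168*(-1/64719) = 56/21573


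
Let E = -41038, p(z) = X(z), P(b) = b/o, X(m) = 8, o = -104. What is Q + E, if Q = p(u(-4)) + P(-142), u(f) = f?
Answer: -2133489/52 ≈ -41029.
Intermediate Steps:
P(b) = -b/104 (P(b) = b/(-104) = b*(-1/104) = -b/104)
p(z) = 8
Q = 487/52 (Q = 8 - 1/104*(-142) = 8 + 71/52 = 487/52 ≈ 9.3654)
Q + E = 487/52 - 41038 = -2133489/52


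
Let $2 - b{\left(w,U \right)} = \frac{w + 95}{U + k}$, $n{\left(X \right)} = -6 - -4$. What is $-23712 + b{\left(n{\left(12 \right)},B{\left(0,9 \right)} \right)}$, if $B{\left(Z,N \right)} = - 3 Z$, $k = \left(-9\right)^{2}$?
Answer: $- \frac{640201}{27} \approx -23711.0$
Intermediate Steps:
$n{\left(X \right)} = -2$ ($n{\left(X \right)} = -6 + 4 = -2$)
$k = 81$
$b{\left(w,U \right)} = 2 - \frac{95 + w}{81 + U}$ ($b{\left(w,U \right)} = 2 - \frac{w + 95}{U + 81} = 2 - \frac{95 + w}{81 + U}$)
$-23712 + b{\left(n{\left(12 \right)},B{\left(0,9 \right)} \right)} = -23712 + \frac{67 - -2 + 2 \left(\left(-3\right) 0\right)}{81 - 0} = -23712 + \frac{67 + 2 + 2 \cdot 0}{81 + 0} = -23712 + \frac{67 + 2 + 0}{81} = -23712 + \frac{1}{81} \cdot 69 = -23712 + \frac{23}{27} = - \frac{640201}{27}$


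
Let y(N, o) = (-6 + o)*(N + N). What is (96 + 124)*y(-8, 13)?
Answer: -24640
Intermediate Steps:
y(N, o) = 2*N*(-6 + o) (y(N, o) = (-6 + o)*(2*N) = 2*N*(-6 + o))
(96 + 124)*y(-8, 13) = (96 + 124)*(2*(-8)*(-6 + 13)) = 220*(2*(-8)*7) = 220*(-112) = -24640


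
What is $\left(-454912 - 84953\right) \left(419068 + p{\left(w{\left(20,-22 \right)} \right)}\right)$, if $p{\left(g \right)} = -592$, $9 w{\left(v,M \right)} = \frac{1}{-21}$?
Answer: $-225920545740$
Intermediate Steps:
$w{\left(v,M \right)} = - \frac{1}{189}$ ($w{\left(v,M \right)} = \frac{1}{9 \left(-21\right)} = \frac{1}{9} \left(- \frac{1}{21}\right) = - \frac{1}{189}$)
$\left(-454912 - 84953\right) \left(419068 + p{\left(w{\left(20,-22 \right)} \right)}\right) = \left(-454912 - 84953\right) \left(419068 - 592\right) = \left(-539865\right) 418476 = -225920545740$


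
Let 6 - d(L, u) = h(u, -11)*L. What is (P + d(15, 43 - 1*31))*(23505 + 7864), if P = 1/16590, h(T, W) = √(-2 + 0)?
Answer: 3122501629/16590 - 470535*I*√2 ≈ 1.8822e+5 - 6.6544e+5*I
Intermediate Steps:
h(T, W) = I*√2 (h(T, W) = √(-2) = I*√2)
d(L, u) = 6 - I*L*√2 (d(L, u) = 6 - I*√2*L = 6 - I*L*√2)
P = 1/16590 ≈ 6.0277e-5
(P + d(15, 43 - 1*31))*(23505 + 7864) = (1/16590 + (6 - 1*I*15*√2))*(23505 + 7864) = (1/16590 + (6 - 15*I*√2))*31369 = (99541/16590 - 15*I*√2)*31369 = 3122501629/16590 - 470535*I*√2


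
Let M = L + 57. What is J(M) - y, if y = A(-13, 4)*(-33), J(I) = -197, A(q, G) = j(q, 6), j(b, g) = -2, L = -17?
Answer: -263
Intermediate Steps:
A(q, G) = -2
M = 40 (M = -17 + 57 = 40)
y = 66 (y = -2*(-33) = 66)
J(M) - y = -197 - 1*66 = -197 - 66 = -263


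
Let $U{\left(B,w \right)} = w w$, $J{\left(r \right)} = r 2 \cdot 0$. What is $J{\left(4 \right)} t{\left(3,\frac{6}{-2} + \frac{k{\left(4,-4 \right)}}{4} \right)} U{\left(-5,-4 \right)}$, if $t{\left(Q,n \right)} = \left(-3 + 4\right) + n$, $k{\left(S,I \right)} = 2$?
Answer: $0$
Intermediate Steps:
$J{\left(r \right)} = 0$ ($J{\left(r \right)} = 2 r 0 = 0$)
$U{\left(B,w \right)} = w^{2}$
$t{\left(Q,n \right)} = 1 + n$
$J{\left(4 \right)} t{\left(3,\frac{6}{-2} + \frac{k{\left(4,-4 \right)}}{4} \right)} U{\left(-5,-4 \right)} = 0 \left(1 + \left(\frac{6}{-2} + \frac{2}{4}\right)\right) \left(-4\right)^{2} = 0 \left(1 + \left(6 \left(- \frac{1}{2}\right) + 2 \cdot \frac{1}{4}\right)\right) 16 = 0 \left(1 + \left(-3 + \frac{1}{2}\right)\right) 16 = 0 \left(1 - \frac{5}{2}\right) 16 = 0 \left(- \frac{3}{2}\right) 16 = 0 \cdot 16 = 0$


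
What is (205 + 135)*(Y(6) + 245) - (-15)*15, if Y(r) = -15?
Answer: 78425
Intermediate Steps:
(205 + 135)*(Y(6) + 245) - (-15)*15 = (205 + 135)*(-15 + 245) - (-15)*15 = 340*230 - 1*(-225) = 78200 + 225 = 78425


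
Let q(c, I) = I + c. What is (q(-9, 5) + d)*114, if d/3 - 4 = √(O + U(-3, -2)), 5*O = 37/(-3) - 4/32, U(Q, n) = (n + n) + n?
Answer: 912 + 57*I*√30570/10 ≈ 912.0 + 996.6*I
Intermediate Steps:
U(Q, n) = 3*n (U(Q, n) = 2*n + n = 3*n)
O = -299/120 (O = (37/(-3) - 4/32)/5 = (37*(-⅓) - 4*1/32)/5 = (-37/3 - ⅛)/5 = (⅕)*(-299/24) = -299/120 ≈ -2.4917)
d = 12 + I*√30570/20 (d = 12 + 3*√(-299/120 + 3*(-2)) = 12 + 3*√(-299/120 - 6) = 12 + 3*√(-1019/120) = 12 + 3*(I*√30570/60) = 12 + I*√30570/20 ≈ 12.0 + 8.7421*I)
(q(-9, 5) + d)*114 = ((5 - 9) + (12 + I*√30570/20))*114 = (-4 + (12 + I*√30570/20))*114 = (8 + I*√30570/20)*114 = 912 + 57*I*√30570/10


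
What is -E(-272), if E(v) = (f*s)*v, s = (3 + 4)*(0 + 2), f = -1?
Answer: -3808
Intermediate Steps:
s = 14 (s = 7*2 = 14)
E(v) = -14*v (E(v) = (-1*14)*v = -14*v)
-E(-272) = -(-14)*(-272) = -1*3808 = -3808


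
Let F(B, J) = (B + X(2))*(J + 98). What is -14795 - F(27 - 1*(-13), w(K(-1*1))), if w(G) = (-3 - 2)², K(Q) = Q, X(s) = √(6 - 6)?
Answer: -19715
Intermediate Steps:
X(s) = 0 (X(s) = √0 = 0)
w(G) = 25 (w(G) = (-5)² = 25)
F(B, J) = B*(98 + J) (F(B, J) = (B + 0)*(J + 98) = B*(98 + J))
-14795 - F(27 - 1*(-13), w(K(-1*1))) = -14795 - (27 - 1*(-13))*(98 + 25) = -14795 - (27 + 13)*123 = -14795 - 40*123 = -14795 - 1*4920 = -14795 - 4920 = -19715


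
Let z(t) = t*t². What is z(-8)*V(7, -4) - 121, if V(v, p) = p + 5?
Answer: -633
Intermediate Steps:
V(v, p) = 5 + p
z(t) = t³
z(-8)*V(7, -4) - 121 = (-8)³*(5 - 4) - 121 = -512*1 - 121 = -512 - 121 = -633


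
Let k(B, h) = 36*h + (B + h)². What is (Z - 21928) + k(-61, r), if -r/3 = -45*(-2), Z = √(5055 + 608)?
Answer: 77913 + √5663 ≈ 77988.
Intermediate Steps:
Z = √5663 ≈ 75.253
r = -270 (r = -(-135)*(-2) = -3*90 = -270)
k(B, h) = (B + h)² + 36*h
(Z - 21928) + k(-61, r) = (√5663 - 21928) + ((-61 - 270)² + 36*(-270)) = (-21928 + √5663) + ((-331)² - 9720) = (-21928 + √5663) + (109561 - 9720) = (-21928 + √5663) + 99841 = 77913 + √5663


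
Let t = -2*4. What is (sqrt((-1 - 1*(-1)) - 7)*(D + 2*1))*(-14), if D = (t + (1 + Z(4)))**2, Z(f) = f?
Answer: -154*I*sqrt(7) ≈ -407.45*I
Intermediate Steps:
t = -8
D = 9 (D = (-8 + (1 + 4))**2 = (-8 + 5)**2 = (-3)**2 = 9)
(sqrt((-1 - 1*(-1)) - 7)*(D + 2*1))*(-14) = (sqrt((-1 - 1*(-1)) - 7)*(9 + 2*1))*(-14) = (sqrt((-1 + 1) - 7)*(9 + 2))*(-14) = (sqrt(0 - 7)*11)*(-14) = (sqrt(-7)*11)*(-14) = ((I*sqrt(7))*11)*(-14) = (11*I*sqrt(7))*(-14) = -154*I*sqrt(7)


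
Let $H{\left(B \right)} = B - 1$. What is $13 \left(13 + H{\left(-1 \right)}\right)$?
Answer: $143$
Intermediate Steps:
$H{\left(B \right)} = -1 + B$
$13 \left(13 + H{\left(-1 \right)}\right) = 13 \left(13 - 2\right) = 13 \cdot 11 = 143$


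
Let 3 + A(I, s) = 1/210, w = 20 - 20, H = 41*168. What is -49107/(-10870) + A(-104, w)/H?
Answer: 7102545613/1572323760 ≈ 4.5172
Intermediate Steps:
H = 6888
w = 0
A(I, s) = -629/210 (A(I, s) = -3 + 1/210 = -629/210)
-49107/(-10870) + A(-104, w)/H = -49107/(-10870) - 629/210/6888 = -49107*(-1/10870) - 629/210*1/6888 = 49107/10870 - 629/1446480 = 7102545613/1572323760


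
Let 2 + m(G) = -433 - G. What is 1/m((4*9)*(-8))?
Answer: -1/147 ≈ -0.0068027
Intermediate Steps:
m(G) = -435 - G (m(G) = -2 + (-433 - G) = -435 - G)
1/m((4*9)*(-8)) = 1/(-435 - 4*9*(-8)) = 1/(-435 - 36*(-8)) = 1/(-435 - 1*(-288)) = 1/(-435 + 288) = 1/(-147) = -1/147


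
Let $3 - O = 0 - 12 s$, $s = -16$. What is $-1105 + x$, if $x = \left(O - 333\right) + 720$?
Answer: $-907$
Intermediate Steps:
$O = -189$ ($O = 3 - \left(0 - -192\right) = 3 - \left(0 + 192\right) = 3 - 192 = -189$)
$x = 198$ ($x = \left(-189 - 333\right) + 720 = -522 + 720 = 198$)
$-1105 + x = -1105 + 198 = -907$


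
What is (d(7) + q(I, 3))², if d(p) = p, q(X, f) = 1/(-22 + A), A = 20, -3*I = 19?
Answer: 169/4 ≈ 42.250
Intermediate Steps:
I = -19/3 (I = -⅓*19 = -19/3 ≈ -6.3333)
q(X, f) = -½ (q(X, f) = 1/(-22 + 20) = 1/(-2) = -½)
(d(7) + q(I, 3))² = (7 - ½)² = (13/2)² = 169/4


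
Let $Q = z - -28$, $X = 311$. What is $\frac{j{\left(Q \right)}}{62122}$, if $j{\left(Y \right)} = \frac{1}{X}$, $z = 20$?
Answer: $\frac{1}{19319942} \approx 5.176 \cdot 10^{-8}$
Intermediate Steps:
$Q = 48$ ($Q = 20 - -28 = 20 + 28 = 48$)
$j{\left(Y \right)} = \frac{1}{311}$
$\frac{j{\left(Q \right)}}{62122} = \frac{1}{311 \cdot 62122} = \frac{1}{311} \cdot \frac{1}{62122} = \frac{1}{19319942}$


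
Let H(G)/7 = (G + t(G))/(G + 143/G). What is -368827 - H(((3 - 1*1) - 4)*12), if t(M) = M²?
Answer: -265093877/719 ≈ -3.6870e+5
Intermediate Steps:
H(G) = 7*(G + G²)/(G + 143/G) (H(G) = 7*((G + G²)/(G + 143/G)) = 7*(G + G²)/(G + 143/G))
-368827 - H(((3 - 1*1) - 4)*12) = -368827 - 7*(((3 - 1*1) - 4)*12)²*(1 + ((3 - 1*1) - 4)*12)/(143 + (((3 - 1*1) - 4)*12)²) = -368827 - 7*(((3 - 1) - 4)*12)²*(1 + ((3 - 1) - 4)*12)/(143 + (((3 - 1) - 4)*12)²) = -368827 - 7*((2 - 4)*12)²*(1 + (2 - 4)*12)/(143 + ((2 - 4)*12)²) = -368827 - 7*(-2*12)²*(1 - 2*12)/(143 + (-2*12)²) = -368827 - 7*(-24)²*(1 - 24)/(143 + (-24)²) = -368827 - 7*576*(-23)/(143 + 576) = -368827 - 7*576*(-23)/719 = -368827 - 1*(-92736/719) = -368827 + 92736/719 = -265093877/719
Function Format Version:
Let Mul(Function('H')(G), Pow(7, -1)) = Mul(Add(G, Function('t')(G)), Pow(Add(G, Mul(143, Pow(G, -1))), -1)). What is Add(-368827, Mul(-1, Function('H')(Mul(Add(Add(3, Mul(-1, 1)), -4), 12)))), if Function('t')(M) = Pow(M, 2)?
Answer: Rational(-265093877, 719) ≈ -3.6870e+5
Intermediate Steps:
Function('H')(G) = Mul(7, Pow(Add(G, Mul(143, Pow(G, -1))), -1), Add(G, Pow(G, 2))) (Function('H')(G) = Mul(7, Mul(Add(G, Pow(G, 2)), Pow(Add(G, Mul(143, Pow(G, -1))), -1))) = Mul(7, Mul(Pow(Add(G, Mul(143, Pow(G, -1))), -1), Add(G, Pow(G, 2)))) = Mul(7, Pow(Add(G, Mul(143, Pow(G, -1))), -1), Add(G, Pow(G, 2))))
Add(-368827, Mul(-1, Function('H')(Mul(Add(Add(3, Mul(-1, 1)), -4), 12)))) = Add(-368827, Mul(-1, Mul(7, Pow(Mul(Add(Add(3, Mul(-1, 1)), -4), 12), 2), Pow(Add(143, Pow(Mul(Add(Add(3, Mul(-1, 1)), -4), 12), 2)), -1), Add(1, Mul(Add(Add(3, Mul(-1, 1)), -4), 12))))) = Add(-368827, Mul(-1, Mul(7, Pow(Mul(Add(Add(3, -1), -4), 12), 2), Pow(Add(143, Pow(Mul(Add(Add(3, -1), -4), 12), 2)), -1), Add(1, Mul(Add(Add(3, -1), -4), 12))))) = Add(-368827, Mul(-1, Mul(7, Pow(Mul(Add(2, -4), 12), 2), Pow(Add(143, Pow(Mul(Add(2, -4), 12), 2)), -1), Add(1, Mul(Add(2, -4), 12))))) = Add(-368827, Mul(-1, Mul(7, Pow(Mul(-2, 12), 2), Pow(Add(143, Pow(Mul(-2, 12), 2)), -1), Add(1, Mul(-2, 12))))) = Add(-368827, Mul(-1, Mul(7, Pow(-24, 2), Pow(Add(143, Pow(-24, 2)), -1), Add(1, -24)))) = Add(-368827, Mul(-1, Mul(7, 576, Pow(Add(143, 576), -1), -23))) = Add(-368827, Mul(-1, Mul(7, 576, Pow(719, -1), -23))) = Add(-368827, Mul(-1, Mul(7, 576, Rational(1, 719), -23))) = Add(-368827, Mul(-1, Rational(-92736, 719))) = Add(-368827, Rational(92736, 719)) = Rational(-265093877, 719)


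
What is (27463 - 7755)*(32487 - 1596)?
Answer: 608799828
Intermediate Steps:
(27463 - 7755)*(32487 - 1596) = 19708*30891 = 608799828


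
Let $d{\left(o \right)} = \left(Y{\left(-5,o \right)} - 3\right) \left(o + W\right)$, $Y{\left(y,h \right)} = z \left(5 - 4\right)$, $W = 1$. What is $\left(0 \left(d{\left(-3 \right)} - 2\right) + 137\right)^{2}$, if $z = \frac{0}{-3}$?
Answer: $18769$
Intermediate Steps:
$z = 0$ ($z = 0 \left(- \frac{1}{3}\right) = 0$)
$Y{\left(y,h \right)} = 0$ ($Y{\left(y,h \right)} = 0 \left(5 - 4\right) = 0 \cdot 1 = 0$)
$d{\left(o \right)} = -3 - 3 o$ ($d{\left(o \right)} = \left(0 - 3\right) \left(o + 1\right) = - 3 \left(1 + o\right) = -3 - 3 o$)
$\left(0 \left(d{\left(-3 \right)} - 2\right) + 137\right)^{2} = \left(0 \left(\left(-3 - -9\right) - 2\right) + 137\right)^{2} = \left(0 \left(\left(-3 + 9\right) - 2\right) + 137\right)^{2} = \left(0 \left(6 - 2\right) + 137\right)^{2} = \left(0 \cdot 4 + 137\right)^{2} = \left(0 + 137\right)^{2} = 137^{2} = 18769$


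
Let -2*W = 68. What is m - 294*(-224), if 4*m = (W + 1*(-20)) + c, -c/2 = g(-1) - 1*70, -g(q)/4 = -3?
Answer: 131743/2 ≈ 65872.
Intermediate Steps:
g(q) = 12 (g(q) = -4*(-3) = 12)
W = -34 (W = -½*68 = -34)
c = 116 (c = -2*(12 - 1*70) = -2*(12 - 70) = -2*(-58) = 116)
m = 31/2 (m = ((-34 + 1*(-20)) + 116)/4 = ((-34 - 20) + 116)/4 = (-54 + 116)/4 = (¼)*62 = 31/2 ≈ 15.500)
m - 294*(-224) = 31/2 - 294*(-224) = 31/2 + 65856 = 131743/2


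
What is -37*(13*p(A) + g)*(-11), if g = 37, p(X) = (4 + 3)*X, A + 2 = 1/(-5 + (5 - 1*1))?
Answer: -96052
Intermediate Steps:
A = -3 (A = -2 + 1/(-5 + (5 - 1*1)) = -2 + 1/(-5 + (5 - 1)) = -2 + 1/(-5 + 4) = -2 + 1/(-1) = -2 - 1 = -3)
p(X) = 7*X
-37*(13*p(A) + g)*(-11) = -37*(13*(7*(-3)) + 37)*(-11) = -37*(13*(-21) + 37)*(-11) = -37*(-273 + 37)*(-11) = -37*(-236)*(-11) = 8732*(-11) = -96052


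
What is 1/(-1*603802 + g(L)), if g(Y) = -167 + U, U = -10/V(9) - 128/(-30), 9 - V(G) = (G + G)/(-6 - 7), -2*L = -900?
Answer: -135/81535369 ≈ -1.6557e-6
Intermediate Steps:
L = 450 (L = -½*(-900) = 450)
V(G) = 9 + 2*G/13 (V(G) = 9 - (G + G)/(-6 - 7) = 9 - 2*G/(-13) = 9 - 2*G*(-1)/13 = 9 - (-2)*G/13 = 9 + 2*G/13)
U = 446/135 (U = -10/(9 + (2/13)*9) - 128/(-30) = -10/(9 + 18/13) - 128*(-1/30) = -10/135/13 + 64/15 = -10*13/135 + 64/15 = -26/27 + 64/15 = 446/135 ≈ 3.3037)
g(Y) = -22099/135 (g(Y) = -167 + 446/135 = -22099/135)
1/(-1*603802 + g(L)) = 1/(-1*603802 - 22099/135) = 1/(-603802 - 22099/135) = 1/(-81535369/135) = -135/81535369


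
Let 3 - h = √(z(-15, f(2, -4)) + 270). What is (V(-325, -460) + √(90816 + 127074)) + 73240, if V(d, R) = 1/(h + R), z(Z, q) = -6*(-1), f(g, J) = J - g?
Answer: 15275886063/208573 + 9*√2690 + 2*√69/208573 ≈ 73707.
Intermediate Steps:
z(Z, q) = 6
h = 3 - 2*√69 (h = 3 - √(6 + 270) = 3 - √276 = 3 - 2*√69 ≈ -13.613)
V(d, R) = 1/(3 + R - 2*√69) (V(d, R) = 1/((3 - 2*√69) + R) = 1/(3 + R - 2*√69))
(V(-325, -460) + √(90816 + 127074)) + 73240 = (1/(3 - 460 - 2*√69) + √(90816 + 127074)) + 73240 = (1/(-457 - 2*√69) + √217890) + 73240 = (1/(-457 - 2*√69) + 9*√2690) + 73240 = 73240 + 1/(-457 - 2*√69) + 9*√2690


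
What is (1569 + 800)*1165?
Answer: 2759885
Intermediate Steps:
(1569 + 800)*1165 = 2369*1165 = 2759885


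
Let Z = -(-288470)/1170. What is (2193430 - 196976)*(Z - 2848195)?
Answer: -51172182573344/9 ≈ -5.6858e+12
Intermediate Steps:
Z = 2219/9 (Z = -(-288470)/1170 = -455*(-317/585) = 2219/9 ≈ 246.56)
(2193430 - 196976)*(Z - 2848195) = (2193430 - 196976)*(2219/9 - 2848195) = 1996454*(-25631536/9) = -51172182573344/9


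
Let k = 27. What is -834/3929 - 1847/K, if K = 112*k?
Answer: -9778879/11881296 ≈ -0.82305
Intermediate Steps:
K = 3024 (K = 112*27 = 3024)
-834/3929 - 1847/K = -834/3929 - 1847/3024 = -9778879/11881296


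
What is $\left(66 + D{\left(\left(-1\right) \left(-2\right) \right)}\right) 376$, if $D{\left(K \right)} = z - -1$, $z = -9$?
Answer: $21808$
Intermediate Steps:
$D{\left(K \right)} = -8$ ($D{\left(K \right)} = -9 - -1 = -9 + 1 = -8$)
$\left(66 + D{\left(\left(-1\right) \left(-2\right) \right)}\right) 376 = \left(66 - 8\right) 376 = 58 \cdot 376 = 21808$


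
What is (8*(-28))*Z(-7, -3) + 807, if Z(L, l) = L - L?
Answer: 807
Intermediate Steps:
Z(L, l) = 0
(8*(-28))*Z(-7, -3) + 807 = (8*(-28))*0 + 807 = -224*0 + 807 = 0 + 807 = 807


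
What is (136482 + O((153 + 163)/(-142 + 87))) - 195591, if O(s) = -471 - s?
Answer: -3276584/55 ≈ -59574.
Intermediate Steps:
(136482 + O((153 + 163)/(-142 + 87))) - 195591 = (136482 + (-471 - (153 + 163)/(-142 + 87))) - 195591 = (136482 + (-471 - 316/(-55))) - 195591 = (136482 + (-471 - 316*(-1)/55)) - 195591 = (136482 + (-471 - 1*(-316/55))) - 195591 = (136482 + (-471 + 316/55)) - 195591 = (136482 - 25589/55) - 195591 = 7480921/55 - 195591 = -3276584/55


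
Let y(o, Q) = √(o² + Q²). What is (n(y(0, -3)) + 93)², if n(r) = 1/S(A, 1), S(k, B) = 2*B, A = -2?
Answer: 34969/4 ≈ 8742.3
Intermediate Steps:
y(o, Q) = √(Q² + o²)
n(r) = ½ (n(r) = 1/(2*1) = 1/2 = ½)
(n(y(0, -3)) + 93)² = (½ + 93)² = (187/2)² = 34969/4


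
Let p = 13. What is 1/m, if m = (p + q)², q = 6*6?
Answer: 1/2401 ≈ 0.00041649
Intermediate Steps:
q = 36
m = 2401 (m = (13 + 36)² = 49² = 2401)
1/m = 1/2401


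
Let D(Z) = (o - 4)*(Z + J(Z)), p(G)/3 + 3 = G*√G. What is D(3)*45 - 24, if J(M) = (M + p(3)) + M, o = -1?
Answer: -24 - 2025*√3 ≈ -3531.4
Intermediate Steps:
p(G) = -9 + 3*G^(3/2) (p(G) = -9 + 3*(G*√G) = -9 + 3*G^(3/2))
J(M) = -9 + 2*M + 9*√3 (J(M) = (M + (-9 + 3*3^(3/2))) + M = (M + (-9 + 3*(3*√3))) + M = (M + (-9 + 9*√3)) + M = (-9 + M + 9*√3) + M = -9 + 2*M + 9*√3)
D(Z) = 45 - 45*√3 - 15*Z (D(Z) = (-1 - 4)*(Z + (-9 + 2*Z + 9*√3)) = -5*(-9 + 3*Z + 9*√3) = 45 - 45*√3 - 15*Z)
D(3)*45 - 24 = (45 - 45*√3 - 15*3)*45 - 24 = (45 - 45*√3 - 45)*45 - 24 = -45*√3*45 - 24 = -2025*√3 - 24 = -24 - 2025*√3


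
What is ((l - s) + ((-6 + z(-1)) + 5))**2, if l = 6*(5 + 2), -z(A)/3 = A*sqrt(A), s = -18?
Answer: 3472 + 354*I ≈ 3472.0 + 354.0*I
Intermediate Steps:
z(A) = -3*A**(3/2) (z(A) = -3*A*sqrt(A) = -3*A**(3/2))
l = 42 (l = 6*7 = 42)
((l - s) + ((-6 + z(-1)) + 5))**2 = ((42 - 1*(-18)) + ((-6 - (-3)*I) + 5))**2 = ((42 + 18) + ((-6 - (-3)*I) + 5))**2 = (60 + ((-6 + 3*I) + 5))**2 = (60 + (-1 + 3*I))**2 = (59 + 3*I)**2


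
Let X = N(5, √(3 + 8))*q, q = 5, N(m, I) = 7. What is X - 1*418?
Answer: -383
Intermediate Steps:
X = 35 (X = 7*5 = 35)
X - 1*418 = 35 - 1*418 = 35 - 418 = -383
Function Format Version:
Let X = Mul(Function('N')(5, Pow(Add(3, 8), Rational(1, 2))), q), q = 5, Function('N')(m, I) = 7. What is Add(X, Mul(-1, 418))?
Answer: -383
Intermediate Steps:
X = 35 (X = Mul(7, 5) = 35)
Add(X, Mul(-1, 418)) = Add(35, Mul(-1, 418)) = Add(35, -418) = -383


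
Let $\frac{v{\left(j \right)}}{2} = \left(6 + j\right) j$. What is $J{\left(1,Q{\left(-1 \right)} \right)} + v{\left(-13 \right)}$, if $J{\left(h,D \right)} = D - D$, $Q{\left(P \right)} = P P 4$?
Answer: $182$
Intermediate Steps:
$v{\left(j \right)} = 2 j \left(6 + j\right)$ ($v{\left(j \right)} = 2 \left(6 + j\right) j = 2 j \left(6 + j\right)$)
$Q{\left(P \right)} = 4 P^{2}$ ($Q{\left(P \right)} = P^{2} \cdot 4 = 4 P^{2}$)
$J{\left(h,D \right)} = 0$
$J{\left(1,Q{\left(-1 \right)} \right)} + v{\left(-13 \right)} = 0 + 2 \left(-13\right) \left(6 - 13\right) = 0 + 2 \left(-13\right) \left(-7\right) = 0 + 182 = 182$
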